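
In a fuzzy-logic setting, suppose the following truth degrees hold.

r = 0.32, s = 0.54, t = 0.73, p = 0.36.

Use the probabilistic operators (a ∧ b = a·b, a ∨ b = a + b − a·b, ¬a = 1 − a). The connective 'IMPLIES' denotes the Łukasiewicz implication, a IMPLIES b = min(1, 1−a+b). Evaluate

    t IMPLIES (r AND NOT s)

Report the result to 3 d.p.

0.417

NOT s = 1 − 0.5400 = 0.4600
r AND NOT s = a·b on (0.3200, 0.4600) = 0.1472
t IMPLIES (r AND NOT s)  [Łukasiewicz: min(1, 1−a+b)] with a=0.7300, b=0.1472 → 0.4172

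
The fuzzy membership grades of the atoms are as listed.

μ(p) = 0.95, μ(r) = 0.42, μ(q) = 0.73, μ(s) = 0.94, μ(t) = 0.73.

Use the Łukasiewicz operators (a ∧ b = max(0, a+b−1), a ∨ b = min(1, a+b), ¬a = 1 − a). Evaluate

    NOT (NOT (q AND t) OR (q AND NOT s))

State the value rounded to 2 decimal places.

q AND t = max(0, a+b−1) on (0.73, 0.73) = 0.46
NOT (q AND t) = 1 − 0.46 = 0.54
NOT s = 1 − 0.94 = 0.06
q AND NOT s = max(0, a+b−1) on (0.73, 0.06) = 0.00
NOT (q AND t) OR (q AND NOT s) = min(1, a+b) on (0.54, 0.00) = 0.54
NOT (NOT (q AND t) OR (q AND NOT s)) = 1 − 0.54 = 0.46

0.46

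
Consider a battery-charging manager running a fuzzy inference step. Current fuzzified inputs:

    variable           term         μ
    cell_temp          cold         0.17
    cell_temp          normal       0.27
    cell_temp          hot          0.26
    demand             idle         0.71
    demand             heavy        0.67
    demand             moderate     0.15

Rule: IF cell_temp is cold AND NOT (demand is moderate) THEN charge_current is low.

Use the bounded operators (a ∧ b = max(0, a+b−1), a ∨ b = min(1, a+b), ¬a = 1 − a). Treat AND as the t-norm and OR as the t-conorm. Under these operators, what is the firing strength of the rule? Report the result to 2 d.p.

0.02

firing strength: cold=0.17, ¬moderate=1−0.15=0.85; AND[max(0, a+b−1)] → w = 0.02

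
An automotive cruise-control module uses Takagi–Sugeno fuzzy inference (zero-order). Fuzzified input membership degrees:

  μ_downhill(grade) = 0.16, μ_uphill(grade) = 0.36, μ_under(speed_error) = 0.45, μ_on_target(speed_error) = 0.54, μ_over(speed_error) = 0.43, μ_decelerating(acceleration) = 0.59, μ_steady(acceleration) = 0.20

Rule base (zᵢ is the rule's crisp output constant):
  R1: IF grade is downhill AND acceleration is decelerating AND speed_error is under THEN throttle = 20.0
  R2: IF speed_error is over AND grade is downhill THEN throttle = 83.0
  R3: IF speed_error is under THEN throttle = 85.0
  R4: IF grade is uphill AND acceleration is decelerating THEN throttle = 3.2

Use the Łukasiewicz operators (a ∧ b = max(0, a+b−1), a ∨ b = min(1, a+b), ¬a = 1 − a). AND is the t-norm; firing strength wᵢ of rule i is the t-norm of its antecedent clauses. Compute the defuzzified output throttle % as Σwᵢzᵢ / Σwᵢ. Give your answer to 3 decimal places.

R1 (z=20.0): downhill=0.16, decelerating=0.59, under=0.45; AND[max(0, a+b−1)] → w = 0.00
R2 (z=83.0): over=0.43, downhill=0.16; AND[max(0, a+b−1)] → w = 0.00
R3 (z=85.0): under=0.45 → w = 0.45
R4 (z=3.2): uphill=0.36, decelerating=0.59; AND[max(0, a+b−1)] → w = 0.00
Weighted average = (0.00·20.0 + 0.00·83.0 + 0.45·85.0 + 0.00·3.2) / (0.00 + 0.00 + 0.45 + 0.00)
  = 38.2500 / 0.4500 = 85.000

85.000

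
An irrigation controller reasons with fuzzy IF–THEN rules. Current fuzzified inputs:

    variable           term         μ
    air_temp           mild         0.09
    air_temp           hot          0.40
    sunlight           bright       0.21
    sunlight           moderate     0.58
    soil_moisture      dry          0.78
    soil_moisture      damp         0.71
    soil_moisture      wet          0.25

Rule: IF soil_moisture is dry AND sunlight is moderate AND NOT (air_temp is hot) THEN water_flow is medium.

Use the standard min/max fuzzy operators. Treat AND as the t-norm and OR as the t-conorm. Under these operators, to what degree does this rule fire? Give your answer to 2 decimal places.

0.58

firing strength: dry=0.78, moderate=0.58, ¬hot=1−0.40=0.60; AND[min(a, b)] → w = 0.58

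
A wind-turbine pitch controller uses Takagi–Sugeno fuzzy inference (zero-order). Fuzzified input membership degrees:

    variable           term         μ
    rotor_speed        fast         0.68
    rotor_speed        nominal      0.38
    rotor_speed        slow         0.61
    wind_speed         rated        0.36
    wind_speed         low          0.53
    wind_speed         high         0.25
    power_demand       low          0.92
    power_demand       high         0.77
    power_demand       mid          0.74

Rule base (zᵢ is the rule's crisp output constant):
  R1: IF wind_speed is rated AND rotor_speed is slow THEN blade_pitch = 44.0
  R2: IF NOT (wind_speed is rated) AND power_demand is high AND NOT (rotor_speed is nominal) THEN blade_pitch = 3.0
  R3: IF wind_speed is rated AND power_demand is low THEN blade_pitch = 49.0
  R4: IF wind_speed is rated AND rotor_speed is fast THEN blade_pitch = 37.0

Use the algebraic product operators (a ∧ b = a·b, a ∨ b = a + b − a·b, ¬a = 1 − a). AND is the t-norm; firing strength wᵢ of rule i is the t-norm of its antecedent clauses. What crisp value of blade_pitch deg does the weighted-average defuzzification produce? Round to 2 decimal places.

32.57

R1 (z=44.0): rated=0.36, slow=0.61; AND[a·b] → w = 0.2196
R2 (z=3.0): ¬rated=1−0.36=0.64, high=0.77, ¬nominal=1−0.38=0.62; AND[a·b] → w = 0.3055
R3 (z=49.0): rated=0.36, low=0.92; AND[a·b] → w = 0.3312
R4 (z=37.0): rated=0.36, fast=0.68; AND[a·b] → w = 0.2448
Weighted average = (0.2196·44.0 + 0.3055·3.0 + 0.3312·49.0 + 0.2448·37.0) / (0.2196 + 0.3055 + 0.3312 + 0.2448)
  = 35.8654 / 1.1011 = 32.57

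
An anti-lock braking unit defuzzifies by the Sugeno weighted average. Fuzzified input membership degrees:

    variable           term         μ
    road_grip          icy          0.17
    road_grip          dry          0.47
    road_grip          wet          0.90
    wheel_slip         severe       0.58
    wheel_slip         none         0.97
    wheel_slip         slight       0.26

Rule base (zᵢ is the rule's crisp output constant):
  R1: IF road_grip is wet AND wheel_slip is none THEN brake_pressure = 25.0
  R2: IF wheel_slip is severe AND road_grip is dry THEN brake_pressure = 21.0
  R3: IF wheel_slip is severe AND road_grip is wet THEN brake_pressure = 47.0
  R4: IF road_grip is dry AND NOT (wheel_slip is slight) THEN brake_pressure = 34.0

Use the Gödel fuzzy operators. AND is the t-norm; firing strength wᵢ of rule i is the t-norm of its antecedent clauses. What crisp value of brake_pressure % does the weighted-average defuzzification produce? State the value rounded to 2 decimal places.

31.24

R1 (z=25.0): wet=0.90, none=0.97; AND[min(a, b)] → w = 0.90
R2 (z=21.0): severe=0.58, dry=0.47; AND[min(a, b)] → w = 0.47
R3 (z=47.0): severe=0.58, wet=0.90; AND[min(a, b)] → w = 0.58
R4 (z=34.0): dry=0.47, ¬slight=1−0.26=0.74; AND[min(a, b)] → w = 0.47
Weighted average = (0.90·25.0 + 0.47·21.0 + 0.58·47.0 + 0.47·34.0) / (0.90 + 0.47 + 0.58 + 0.47)
  = 75.6100 / 2.4200 = 31.24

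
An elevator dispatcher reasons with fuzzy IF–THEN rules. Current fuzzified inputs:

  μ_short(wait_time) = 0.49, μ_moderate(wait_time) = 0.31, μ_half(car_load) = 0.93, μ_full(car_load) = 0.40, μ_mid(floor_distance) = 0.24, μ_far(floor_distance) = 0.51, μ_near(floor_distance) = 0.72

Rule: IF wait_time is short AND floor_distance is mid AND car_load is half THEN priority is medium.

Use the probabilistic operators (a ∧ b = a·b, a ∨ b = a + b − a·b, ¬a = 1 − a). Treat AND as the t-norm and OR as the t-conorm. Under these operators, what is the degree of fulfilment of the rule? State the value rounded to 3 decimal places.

firing strength: short=0.49, mid=0.24, half=0.93; AND[a·b] → w = 0.1094

0.109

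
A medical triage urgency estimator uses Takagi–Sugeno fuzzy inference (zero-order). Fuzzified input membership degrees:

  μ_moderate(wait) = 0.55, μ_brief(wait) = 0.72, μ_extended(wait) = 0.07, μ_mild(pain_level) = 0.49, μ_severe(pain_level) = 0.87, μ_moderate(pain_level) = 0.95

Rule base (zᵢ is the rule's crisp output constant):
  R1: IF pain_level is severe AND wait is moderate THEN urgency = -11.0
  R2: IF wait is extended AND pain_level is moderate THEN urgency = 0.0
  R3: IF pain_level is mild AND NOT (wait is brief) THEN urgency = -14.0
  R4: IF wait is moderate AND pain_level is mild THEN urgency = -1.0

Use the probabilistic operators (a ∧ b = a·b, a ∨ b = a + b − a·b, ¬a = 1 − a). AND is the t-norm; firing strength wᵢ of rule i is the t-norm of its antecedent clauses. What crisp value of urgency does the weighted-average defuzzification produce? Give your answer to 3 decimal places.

R1 (z=-11.0): severe=0.87, moderate=0.55; AND[a·b] → w = 0.4785
R2 (z=0.0): extended=0.07, moderate=0.95; AND[a·b] → w = 0.0665
R3 (z=-14.0): mild=0.49, ¬brief=1−0.72=0.28; AND[a·b] → w = 0.1372
R4 (z=-1.0): moderate=0.55, mild=0.49; AND[a·b] → w = 0.2695
Weighted average = (0.4785·-11.0 + 0.0665·0.0 + 0.1372·-14.0 + 0.2695·-1.0) / (0.4785 + 0.0665 + 0.1372 + 0.2695)
  = -7.4538 / 0.9517 = -7.832

-7.832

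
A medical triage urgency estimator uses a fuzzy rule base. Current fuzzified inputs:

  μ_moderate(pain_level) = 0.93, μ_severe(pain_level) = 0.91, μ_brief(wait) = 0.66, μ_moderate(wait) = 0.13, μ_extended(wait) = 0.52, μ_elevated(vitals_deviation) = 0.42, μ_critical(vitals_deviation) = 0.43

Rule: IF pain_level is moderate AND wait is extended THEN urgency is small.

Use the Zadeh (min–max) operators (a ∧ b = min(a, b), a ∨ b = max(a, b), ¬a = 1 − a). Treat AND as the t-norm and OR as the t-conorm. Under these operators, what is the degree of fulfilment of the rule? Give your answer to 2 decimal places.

0.52

firing strength: moderate=0.93, extended=0.52; AND[min(a, b)] → w = 0.52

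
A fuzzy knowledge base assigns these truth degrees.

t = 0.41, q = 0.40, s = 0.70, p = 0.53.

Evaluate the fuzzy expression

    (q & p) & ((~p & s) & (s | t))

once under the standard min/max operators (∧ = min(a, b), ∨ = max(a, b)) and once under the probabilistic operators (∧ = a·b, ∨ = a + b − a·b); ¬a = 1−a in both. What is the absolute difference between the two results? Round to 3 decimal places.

Under standard min/max:
  q & p = min(a, b) on (0.40, 0.53) = 0.40
  ~p = 1 − 0.53 = 0.47
  ~p & s = min(a, b) on (0.47, 0.70) = 0.47
  s | t = max(a, b) on (0.70, 0.41) = 0.70
  (~p & s) & (s | t) = min(a, b) on (0.47, 0.70) = 0.47
  (q & p) & ((~p & s) & (s | t)) = min(a, b) on (0.40, 0.47) = 0.40
  → value = 0.4000
Under probabilistic:
  q & p = a·b on (0.4000, 0.5300) = 0.2120
  ~p = 1 − 0.5300 = 0.4700
  ~p & s = a·b on (0.4700, 0.7000) = 0.3290
  s | t = a + b − a·b on (0.7000, 0.4100) = 0.8230
  (~p & s) & (s | t) = a·b on (0.3290, 0.8230) = 0.2708
  (q & p) & ((~p & s) & (s | t)) = a·b on (0.2120, 0.2708) = 0.0574
  → value = 0.0574
|0.4000 − 0.0574| = 0.343

0.343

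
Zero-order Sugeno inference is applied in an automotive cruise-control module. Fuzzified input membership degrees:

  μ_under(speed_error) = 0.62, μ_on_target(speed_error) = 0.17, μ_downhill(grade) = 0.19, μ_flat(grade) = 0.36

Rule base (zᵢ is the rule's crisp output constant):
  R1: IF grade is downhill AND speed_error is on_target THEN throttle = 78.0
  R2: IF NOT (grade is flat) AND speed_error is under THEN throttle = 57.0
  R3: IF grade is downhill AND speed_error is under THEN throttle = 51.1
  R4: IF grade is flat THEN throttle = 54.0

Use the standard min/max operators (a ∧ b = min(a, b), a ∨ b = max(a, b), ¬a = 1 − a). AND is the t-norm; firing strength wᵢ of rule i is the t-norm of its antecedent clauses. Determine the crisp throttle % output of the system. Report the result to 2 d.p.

R1 (z=78.0): downhill=0.19, on_target=0.17; AND[min(a, b)] → w = 0.17
R2 (z=57.0): ¬flat=1−0.36=0.64, under=0.62; AND[min(a, b)] → w = 0.62
R3 (z=51.1): downhill=0.19, under=0.62; AND[min(a, b)] → w = 0.19
R4 (z=54.0): flat=0.36 → w = 0.36
Weighted average = (0.17·78.0 + 0.62·57.0 + 0.19·51.1 + 0.36·54.0) / (0.17 + 0.62 + 0.19 + 0.36)
  = 77.7490 / 1.3400 = 58.02

58.02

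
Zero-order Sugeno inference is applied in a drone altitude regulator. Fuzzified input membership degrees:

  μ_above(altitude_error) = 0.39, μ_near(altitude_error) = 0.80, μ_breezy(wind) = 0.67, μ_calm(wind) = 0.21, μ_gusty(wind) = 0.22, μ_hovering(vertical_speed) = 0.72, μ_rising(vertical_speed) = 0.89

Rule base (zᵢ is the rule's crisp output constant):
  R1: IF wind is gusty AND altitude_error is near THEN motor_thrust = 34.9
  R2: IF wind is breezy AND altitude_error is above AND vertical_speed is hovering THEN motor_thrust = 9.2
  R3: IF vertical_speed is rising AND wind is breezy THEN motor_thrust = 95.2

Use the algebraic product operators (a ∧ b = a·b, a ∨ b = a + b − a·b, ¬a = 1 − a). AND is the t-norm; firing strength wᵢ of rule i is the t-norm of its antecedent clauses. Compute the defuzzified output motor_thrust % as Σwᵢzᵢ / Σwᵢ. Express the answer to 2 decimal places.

67.30

R1 (z=34.9): gusty=0.22, near=0.80; AND[a·b] → w = 0.1760
R2 (z=9.2): breezy=0.67, above=0.39, hovering=0.72; AND[a·b] → w = 0.1881
R3 (z=95.2): rising=0.89, breezy=0.67; AND[a·b] → w = 0.5963
Weighted average = (0.1760·34.9 + 0.1881·9.2 + 0.5963·95.2) / (0.1760 + 0.1881 + 0.5963)
  = 64.6410 / 0.9604 = 67.30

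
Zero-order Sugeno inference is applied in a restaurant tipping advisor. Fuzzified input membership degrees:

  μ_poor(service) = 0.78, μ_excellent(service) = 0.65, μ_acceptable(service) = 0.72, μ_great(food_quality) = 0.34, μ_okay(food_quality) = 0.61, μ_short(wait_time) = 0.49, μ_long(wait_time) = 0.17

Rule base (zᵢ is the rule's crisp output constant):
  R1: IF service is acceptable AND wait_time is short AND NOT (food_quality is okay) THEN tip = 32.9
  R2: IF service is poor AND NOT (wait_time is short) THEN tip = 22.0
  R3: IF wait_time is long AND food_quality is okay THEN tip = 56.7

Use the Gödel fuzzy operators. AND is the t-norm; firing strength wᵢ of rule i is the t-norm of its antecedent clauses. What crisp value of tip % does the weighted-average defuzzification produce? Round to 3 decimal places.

R1 (z=32.9): acceptable=0.72, short=0.49, ¬okay=1−0.61=0.39; AND[min(a, b)] → w = 0.39
R2 (z=22.0): poor=0.78, ¬short=1−0.49=0.51; AND[min(a, b)] → w = 0.51
R3 (z=56.7): long=0.17, okay=0.61; AND[min(a, b)] → w = 0.17
Weighted average = (0.39·32.9 + 0.51·22.0 + 0.17·56.7) / (0.39 + 0.51 + 0.17)
  = 33.6900 / 1.0700 = 31.486

31.486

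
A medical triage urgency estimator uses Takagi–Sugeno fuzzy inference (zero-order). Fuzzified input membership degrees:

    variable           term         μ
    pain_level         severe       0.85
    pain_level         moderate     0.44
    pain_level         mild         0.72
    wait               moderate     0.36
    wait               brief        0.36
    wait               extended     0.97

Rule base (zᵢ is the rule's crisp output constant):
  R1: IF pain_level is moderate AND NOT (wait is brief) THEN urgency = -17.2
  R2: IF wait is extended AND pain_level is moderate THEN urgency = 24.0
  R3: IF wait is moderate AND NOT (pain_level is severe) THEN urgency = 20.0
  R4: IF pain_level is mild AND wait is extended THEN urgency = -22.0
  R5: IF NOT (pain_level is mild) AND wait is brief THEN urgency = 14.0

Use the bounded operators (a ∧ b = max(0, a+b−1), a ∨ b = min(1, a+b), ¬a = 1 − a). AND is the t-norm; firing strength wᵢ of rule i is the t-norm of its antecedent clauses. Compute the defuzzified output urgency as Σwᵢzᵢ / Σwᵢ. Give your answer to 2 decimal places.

R1 (z=-17.2): moderate=0.44, ¬brief=1−0.36=0.64; AND[max(0, a+b−1)] → w = 0.08
R2 (z=24.0): extended=0.97, moderate=0.44; AND[max(0, a+b−1)] → w = 0.41
R3 (z=20.0): moderate=0.36, ¬severe=1−0.85=0.15; AND[max(0, a+b−1)] → w = 0.00
R4 (z=-22.0): mild=0.72, extended=0.97; AND[max(0, a+b−1)] → w = 0.69
R5 (z=14.0): ¬mild=1−0.72=0.28, brief=0.36; AND[max(0, a+b−1)] → w = 0.00
Weighted average = (0.08·-17.2 + 0.41·24.0 + 0.00·20.0 + 0.69·-22.0 + 0.00·14.0) / (0.08 + 0.41 + 0.00 + 0.69 + 0.00)
  = -6.7160 / 1.1800 = -5.69

-5.69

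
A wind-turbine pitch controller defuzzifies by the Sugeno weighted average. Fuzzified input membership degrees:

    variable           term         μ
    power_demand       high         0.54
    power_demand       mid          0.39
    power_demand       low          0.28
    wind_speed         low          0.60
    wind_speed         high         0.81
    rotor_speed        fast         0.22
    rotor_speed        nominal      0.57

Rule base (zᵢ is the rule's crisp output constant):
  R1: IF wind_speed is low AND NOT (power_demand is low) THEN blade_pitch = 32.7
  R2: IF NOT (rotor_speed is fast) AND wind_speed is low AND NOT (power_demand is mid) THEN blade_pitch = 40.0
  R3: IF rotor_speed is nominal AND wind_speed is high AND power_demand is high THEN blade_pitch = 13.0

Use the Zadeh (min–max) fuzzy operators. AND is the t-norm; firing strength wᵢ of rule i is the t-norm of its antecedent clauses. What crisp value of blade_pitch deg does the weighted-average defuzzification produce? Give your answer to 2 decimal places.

29.10

R1 (z=32.7): low=0.60, ¬low=1−0.28=0.72; AND[min(a, b)] → w = 0.60
R2 (z=40.0): ¬fast=1−0.22=0.78, low=0.60, ¬mid=1−0.39=0.61; AND[min(a, b)] → w = 0.60
R3 (z=13.0): nominal=0.57, high=0.81, high=0.54; AND[min(a, b)] → w = 0.54
Weighted average = (0.60·32.7 + 0.60·40.0 + 0.54·13.0) / (0.60 + 0.60 + 0.54)
  = 50.6400 / 1.7400 = 29.10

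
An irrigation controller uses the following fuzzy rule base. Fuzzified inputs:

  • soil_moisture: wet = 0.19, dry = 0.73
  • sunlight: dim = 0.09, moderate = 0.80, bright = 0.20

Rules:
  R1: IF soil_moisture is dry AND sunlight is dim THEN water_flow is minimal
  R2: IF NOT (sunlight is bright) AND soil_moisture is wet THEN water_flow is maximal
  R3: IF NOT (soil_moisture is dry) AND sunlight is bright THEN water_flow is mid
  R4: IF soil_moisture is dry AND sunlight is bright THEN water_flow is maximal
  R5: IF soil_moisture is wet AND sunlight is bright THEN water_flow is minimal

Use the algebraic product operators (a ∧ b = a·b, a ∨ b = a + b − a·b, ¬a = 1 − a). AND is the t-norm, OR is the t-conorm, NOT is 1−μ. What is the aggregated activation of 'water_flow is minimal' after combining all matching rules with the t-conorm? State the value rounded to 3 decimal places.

0.101

R1: dry=0.73, dim=0.09; AND[a·b] → w = 0.0657
R2: ¬bright=1−0.20=0.80, wet=0.19; AND[a·b] → w = 0.1520
R3: ¬dry=1−0.73=0.27, bright=0.20; AND[a·b] → w = 0.0540
R4: dry=0.73, bright=0.20; AND[a·b] → w = 0.1460
R5: wet=0.19, bright=0.20; AND[a·b] → w = 0.0380
Rules with consequent 'minimal': {R1, R5} → strengths 0.0657, 0.0380
Aggregate via t-conorm [a + b − a·b]: 0.1012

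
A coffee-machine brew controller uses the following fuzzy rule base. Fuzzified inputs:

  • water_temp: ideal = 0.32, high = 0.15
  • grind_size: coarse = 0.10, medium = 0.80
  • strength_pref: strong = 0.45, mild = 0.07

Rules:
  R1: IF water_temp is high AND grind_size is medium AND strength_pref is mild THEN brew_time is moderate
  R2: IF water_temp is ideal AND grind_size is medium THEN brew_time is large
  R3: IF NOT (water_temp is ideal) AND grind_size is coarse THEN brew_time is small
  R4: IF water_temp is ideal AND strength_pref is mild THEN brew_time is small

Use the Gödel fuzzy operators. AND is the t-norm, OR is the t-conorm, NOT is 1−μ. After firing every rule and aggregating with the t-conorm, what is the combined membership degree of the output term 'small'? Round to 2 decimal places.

R1: high=0.15, medium=0.80, mild=0.07; AND[min(a, b)] → w = 0.07
R2: ideal=0.32, medium=0.80; AND[min(a, b)] → w = 0.32
R3: ¬ideal=1−0.32=0.68, coarse=0.10; AND[min(a, b)] → w = 0.10
R4: ideal=0.32, mild=0.07; AND[min(a, b)] → w = 0.07
Rules with consequent 'small': {R3, R4} → strengths 0.10, 0.07
Aggregate via t-conorm [max(a, b)]: 0.10

0.10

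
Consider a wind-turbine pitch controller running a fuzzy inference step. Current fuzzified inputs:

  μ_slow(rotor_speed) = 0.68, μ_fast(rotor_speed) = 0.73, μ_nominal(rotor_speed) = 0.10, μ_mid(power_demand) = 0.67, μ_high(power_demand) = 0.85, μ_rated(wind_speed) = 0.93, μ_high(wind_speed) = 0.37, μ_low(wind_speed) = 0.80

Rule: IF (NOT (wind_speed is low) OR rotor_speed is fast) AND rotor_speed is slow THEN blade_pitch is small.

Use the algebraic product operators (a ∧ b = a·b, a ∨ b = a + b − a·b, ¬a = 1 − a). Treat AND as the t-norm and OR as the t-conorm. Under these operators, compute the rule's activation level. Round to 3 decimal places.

firing strength: (¬low=1−0.80=0.20 OR fast=0.73) = 0.7840; AND[a·b] with slow=0.68 → w = 0.5331

0.533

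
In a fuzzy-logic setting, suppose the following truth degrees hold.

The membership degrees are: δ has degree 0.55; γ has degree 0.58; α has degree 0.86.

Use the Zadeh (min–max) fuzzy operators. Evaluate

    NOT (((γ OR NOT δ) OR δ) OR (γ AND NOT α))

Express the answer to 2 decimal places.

0.42

NOT δ = 1 − 0.55 = 0.45
γ OR NOT δ = max(a, b) on (0.58, 0.45) = 0.58
(γ OR NOT δ) OR δ = max(a, b) on (0.58, 0.55) = 0.58
NOT α = 1 − 0.86 = 0.14
γ AND NOT α = min(a, b) on (0.58, 0.14) = 0.14
((γ OR NOT δ) OR δ) OR (γ AND NOT α) = max(a, b) on (0.58, 0.14) = 0.58
NOT (((γ OR NOT δ) OR δ) OR (γ AND NOT α)) = 1 − 0.58 = 0.42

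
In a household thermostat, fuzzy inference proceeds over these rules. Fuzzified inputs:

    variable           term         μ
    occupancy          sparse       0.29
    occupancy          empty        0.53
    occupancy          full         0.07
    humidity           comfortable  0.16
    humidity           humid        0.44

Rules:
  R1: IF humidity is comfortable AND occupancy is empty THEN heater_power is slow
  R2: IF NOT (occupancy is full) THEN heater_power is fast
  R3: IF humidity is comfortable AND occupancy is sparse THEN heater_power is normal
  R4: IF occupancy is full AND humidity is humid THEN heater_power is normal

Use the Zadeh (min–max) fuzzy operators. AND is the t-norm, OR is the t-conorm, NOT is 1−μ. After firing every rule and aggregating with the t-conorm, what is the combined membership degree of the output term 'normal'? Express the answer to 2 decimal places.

R1: comfortable=0.16, empty=0.53; AND[min(a, b)] → w = 0.16
R2: ¬full=1−0.07=0.93 → w = 0.93
R3: comfortable=0.16, sparse=0.29; AND[min(a, b)] → w = 0.16
R4: full=0.07, humid=0.44; AND[min(a, b)] → w = 0.07
Rules with consequent 'normal': {R3, R4} → strengths 0.16, 0.07
Aggregate via t-conorm [max(a, b)]: 0.16

0.16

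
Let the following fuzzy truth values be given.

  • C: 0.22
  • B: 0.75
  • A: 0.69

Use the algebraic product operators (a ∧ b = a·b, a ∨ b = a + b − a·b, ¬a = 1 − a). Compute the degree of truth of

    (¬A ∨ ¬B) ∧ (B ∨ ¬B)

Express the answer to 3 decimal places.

¬A = 1 − 0.6900 = 0.3100
¬B = 1 − 0.7500 = 0.2500
¬A ∨ ¬B = a + b − a·b on (0.3100, 0.2500) = 0.4825
¬B = 1 − 0.7500 = 0.2500
B ∨ ¬B = a + b − a·b on (0.7500, 0.2500) = 0.8125
(¬A ∨ ¬B) ∧ (B ∨ ¬B) = a·b on (0.4825, 0.8125) = 0.3920

0.392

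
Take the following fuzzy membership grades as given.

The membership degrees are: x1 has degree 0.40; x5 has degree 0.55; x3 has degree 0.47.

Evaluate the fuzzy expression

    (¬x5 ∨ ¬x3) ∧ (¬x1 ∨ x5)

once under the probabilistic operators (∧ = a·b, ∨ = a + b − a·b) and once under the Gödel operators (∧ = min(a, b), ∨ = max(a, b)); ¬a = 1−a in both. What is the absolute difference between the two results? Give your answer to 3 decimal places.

0.078

Under probabilistic:
  ¬x5 = 1 − 0.5500 = 0.4500
  ¬x3 = 1 − 0.4700 = 0.5300
  ¬x5 ∨ ¬x3 = a + b − a·b on (0.4500, 0.5300) = 0.7415
  ¬x1 = 1 − 0.4000 = 0.6000
  ¬x1 ∨ x5 = a + b − a·b on (0.6000, 0.5500) = 0.8200
  (¬x5 ∨ ¬x3) ∧ (¬x1 ∨ x5) = a·b on (0.7415, 0.8200) = 0.6080
  → value = 0.6080
Under Gödel:
  ¬x5 = 1 − 0.55 = 0.45
  ¬x3 = 1 − 0.47 = 0.53
  ¬x5 ∨ ¬x3 = max(a, b) on (0.45, 0.53) = 0.53
  ¬x1 = 1 − 0.40 = 0.60
  ¬x1 ∨ x5 = max(a, b) on (0.60, 0.55) = 0.60
  (¬x5 ∨ ¬x3) ∧ (¬x1 ∨ x5) = min(a, b) on (0.53, 0.60) = 0.53
  → value = 0.5300
|0.6080 − 0.5300| = 0.078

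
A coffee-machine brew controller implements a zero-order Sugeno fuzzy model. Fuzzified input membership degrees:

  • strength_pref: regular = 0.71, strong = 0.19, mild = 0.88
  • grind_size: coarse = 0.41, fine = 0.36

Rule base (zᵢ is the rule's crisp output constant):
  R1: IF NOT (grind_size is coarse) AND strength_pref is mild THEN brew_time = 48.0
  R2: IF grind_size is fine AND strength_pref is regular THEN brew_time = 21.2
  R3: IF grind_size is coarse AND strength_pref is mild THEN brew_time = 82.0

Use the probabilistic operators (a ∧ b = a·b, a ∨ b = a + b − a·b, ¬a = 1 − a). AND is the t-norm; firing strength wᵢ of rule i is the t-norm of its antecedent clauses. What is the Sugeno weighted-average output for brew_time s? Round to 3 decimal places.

R1 (z=48.0): ¬coarse=1−0.41=0.59, mild=0.88; AND[a·b] → w = 0.5192
R2 (z=21.2): fine=0.36, regular=0.71; AND[a·b] → w = 0.2556
R3 (z=82.0): coarse=0.41, mild=0.88; AND[a·b] → w = 0.3608
Weighted average = (0.5192·48.0 + 0.2556·21.2 + 0.3608·82.0) / (0.5192 + 0.2556 + 0.3608)
  = 59.9259 / 1.1356 = 52.770

52.770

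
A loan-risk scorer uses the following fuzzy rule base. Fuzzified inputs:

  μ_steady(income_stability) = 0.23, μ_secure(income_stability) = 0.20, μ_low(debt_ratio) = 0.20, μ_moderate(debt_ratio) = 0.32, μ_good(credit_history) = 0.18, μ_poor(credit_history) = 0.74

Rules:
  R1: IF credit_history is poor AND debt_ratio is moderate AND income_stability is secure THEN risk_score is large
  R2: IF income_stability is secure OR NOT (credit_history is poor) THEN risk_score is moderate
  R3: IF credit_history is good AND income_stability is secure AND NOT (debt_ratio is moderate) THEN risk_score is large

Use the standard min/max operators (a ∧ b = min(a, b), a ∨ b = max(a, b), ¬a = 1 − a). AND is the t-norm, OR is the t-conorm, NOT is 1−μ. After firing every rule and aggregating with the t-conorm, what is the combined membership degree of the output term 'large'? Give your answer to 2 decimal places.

0.20

R1: poor=0.74, moderate=0.32, secure=0.20; AND[min(a, b)] → w = 0.20
R2: secure=0.20, ¬poor=1−0.74=0.26; OR[max(a, b)] → w = 0.26
R3: good=0.18, secure=0.20, ¬moderate=1−0.32=0.68; AND[min(a, b)] → w = 0.18
Rules with consequent 'large': {R1, R3} → strengths 0.20, 0.18
Aggregate via t-conorm [max(a, b)]: 0.20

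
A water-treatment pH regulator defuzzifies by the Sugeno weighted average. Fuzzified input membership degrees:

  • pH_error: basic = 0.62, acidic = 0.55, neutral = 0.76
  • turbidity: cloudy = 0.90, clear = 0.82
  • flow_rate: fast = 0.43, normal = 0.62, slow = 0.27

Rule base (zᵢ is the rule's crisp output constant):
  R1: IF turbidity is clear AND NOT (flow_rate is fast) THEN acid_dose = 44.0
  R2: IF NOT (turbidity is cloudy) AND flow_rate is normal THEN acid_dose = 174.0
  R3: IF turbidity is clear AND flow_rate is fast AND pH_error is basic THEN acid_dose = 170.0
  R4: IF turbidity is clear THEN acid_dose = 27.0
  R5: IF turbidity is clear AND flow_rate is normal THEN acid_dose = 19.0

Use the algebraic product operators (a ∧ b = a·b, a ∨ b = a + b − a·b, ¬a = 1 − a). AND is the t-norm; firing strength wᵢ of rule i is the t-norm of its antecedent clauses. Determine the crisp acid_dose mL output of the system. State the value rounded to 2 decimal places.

48.31

R1 (z=44.0): clear=0.82, ¬fast=1−0.43=0.57; AND[a·b] → w = 0.4674
R2 (z=174.0): ¬cloudy=1−0.90=0.10, normal=0.62; AND[a·b] → w = 0.0620
R3 (z=170.0): clear=0.82, fast=0.43, basic=0.62; AND[a·b] → w = 0.2186
R4 (z=27.0): clear=0.82 → w = 0.8200
R5 (z=19.0): clear=0.82, normal=0.62; AND[a·b] → w = 0.5084
Weighted average = (0.4674·44.0 + 0.0620·174.0 + 0.2186·170.0 + 0.8200·27.0 + 0.5084·19.0) / (0.4674 + 0.0620 + 0.2186 + 0.8200 + 0.5084)
  = 100.3172 / 2.0764 = 48.31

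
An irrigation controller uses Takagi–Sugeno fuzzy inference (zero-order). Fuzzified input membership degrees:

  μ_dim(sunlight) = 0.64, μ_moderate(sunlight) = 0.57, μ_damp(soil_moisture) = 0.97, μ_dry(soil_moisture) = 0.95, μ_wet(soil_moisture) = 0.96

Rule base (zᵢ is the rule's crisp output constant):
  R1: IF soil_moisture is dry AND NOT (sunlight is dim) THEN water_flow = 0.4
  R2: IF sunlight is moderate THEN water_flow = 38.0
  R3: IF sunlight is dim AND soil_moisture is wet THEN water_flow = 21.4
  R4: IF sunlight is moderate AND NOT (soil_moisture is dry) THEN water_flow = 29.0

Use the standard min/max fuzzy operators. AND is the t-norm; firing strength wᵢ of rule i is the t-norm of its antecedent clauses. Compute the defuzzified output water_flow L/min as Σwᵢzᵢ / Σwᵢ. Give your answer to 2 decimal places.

22.81

R1 (z=0.4): dry=0.95, ¬dim=1−0.64=0.36; AND[min(a, b)] → w = 0.36
R2 (z=38.0): moderate=0.57 → w = 0.57
R3 (z=21.4): dim=0.64, wet=0.96; AND[min(a, b)] → w = 0.64
R4 (z=29.0): moderate=0.57, ¬dry=1−0.95=0.05; AND[min(a, b)] → w = 0.05
Weighted average = (0.36·0.4 + 0.57·38.0 + 0.64·21.4 + 0.05·29.0) / (0.36 + 0.57 + 0.64 + 0.05)
  = 36.9500 / 1.6200 = 22.81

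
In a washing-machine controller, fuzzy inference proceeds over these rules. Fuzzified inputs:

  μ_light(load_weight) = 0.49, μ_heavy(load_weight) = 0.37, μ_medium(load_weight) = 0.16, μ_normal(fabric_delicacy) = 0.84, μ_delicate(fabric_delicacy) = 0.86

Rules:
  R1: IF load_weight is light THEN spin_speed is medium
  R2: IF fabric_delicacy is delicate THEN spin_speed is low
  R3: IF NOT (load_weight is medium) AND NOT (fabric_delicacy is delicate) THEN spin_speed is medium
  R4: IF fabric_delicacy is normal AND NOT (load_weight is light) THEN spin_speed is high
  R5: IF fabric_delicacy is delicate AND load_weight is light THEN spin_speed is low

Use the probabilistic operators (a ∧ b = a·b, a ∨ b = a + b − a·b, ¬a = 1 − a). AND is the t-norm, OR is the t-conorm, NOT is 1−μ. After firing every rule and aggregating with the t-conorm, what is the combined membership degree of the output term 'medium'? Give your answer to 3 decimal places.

R1: light=0.49 → w = 0.4900
R2: delicate=0.86 → w = 0.8600
R3: ¬medium=1−0.16=0.84, ¬delicate=1−0.86=0.14; AND[a·b] → w = 0.1176
R4: normal=0.84, ¬light=1−0.49=0.51; AND[a·b] → w = 0.4284
R5: delicate=0.86, light=0.49; AND[a·b] → w = 0.4214
Rules with consequent 'medium': {R1, R3} → strengths 0.4900, 0.1176
Aggregate via t-conorm [a + b − a·b]: 0.5500

0.550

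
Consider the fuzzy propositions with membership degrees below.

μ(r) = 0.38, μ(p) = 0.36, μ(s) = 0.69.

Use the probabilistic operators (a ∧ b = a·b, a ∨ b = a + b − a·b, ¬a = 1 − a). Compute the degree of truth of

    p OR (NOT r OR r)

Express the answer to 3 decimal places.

0.849

NOT r = 1 − 0.3800 = 0.6200
NOT r OR r = a + b − a·b on (0.6200, 0.3800) = 0.7644
p OR (NOT r OR r) = a + b − a·b on (0.3600, 0.7644) = 0.8492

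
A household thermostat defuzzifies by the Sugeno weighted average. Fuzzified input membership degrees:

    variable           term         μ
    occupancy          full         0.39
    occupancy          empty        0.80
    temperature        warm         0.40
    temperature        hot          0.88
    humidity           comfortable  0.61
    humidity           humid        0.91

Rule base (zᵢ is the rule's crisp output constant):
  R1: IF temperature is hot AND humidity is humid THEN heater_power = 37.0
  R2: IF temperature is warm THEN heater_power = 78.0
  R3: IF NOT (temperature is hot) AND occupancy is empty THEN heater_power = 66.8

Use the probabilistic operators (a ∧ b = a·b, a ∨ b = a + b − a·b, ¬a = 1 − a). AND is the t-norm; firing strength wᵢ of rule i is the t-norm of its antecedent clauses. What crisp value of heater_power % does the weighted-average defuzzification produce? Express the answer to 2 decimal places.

R1 (z=37.0): hot=0.88, humid=0.91; AND[a·b] → w = 0.8008
R2 (z=78.0): warm=0.40 → w = 0.4000
R3 (z=66.8): ¬hot=1−0.88=0.12, empty=0.80; AND[a·b] → w = 0.0960
Weighted average = (0.8008·37.0 + 0.4000·78.0 + 0.0960·66.8) / (0.8008 + 0.4000 + 0.0960)
  = 67.2424 / 1.2968 = 51.85

51.85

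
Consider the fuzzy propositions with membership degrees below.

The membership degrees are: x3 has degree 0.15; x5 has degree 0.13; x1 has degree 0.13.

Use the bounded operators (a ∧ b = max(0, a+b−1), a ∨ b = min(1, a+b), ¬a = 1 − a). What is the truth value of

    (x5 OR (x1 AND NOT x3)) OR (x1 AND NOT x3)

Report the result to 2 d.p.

0.13

NOT x3 = 1 − 0.15 = 0.85
x1 AND NOT x3 = max(0, a+b−1) on (0.13, 0.85) = 0.00
x5 OR (x1 AND NOT x3) = min(1, a+b) on (0.13, 0.00) = 0.13
NOT x3 = 1 − 0.15 = 0.85
x1 AND NOT x3 = max(0, a+b−1) on (0.13, 0.85) = 0.00
(x5 OR (x1 AND NOT x3)) OR (x1 AND NOT x3) = min(1, a+b) on (0.13, 0.00) = 0.13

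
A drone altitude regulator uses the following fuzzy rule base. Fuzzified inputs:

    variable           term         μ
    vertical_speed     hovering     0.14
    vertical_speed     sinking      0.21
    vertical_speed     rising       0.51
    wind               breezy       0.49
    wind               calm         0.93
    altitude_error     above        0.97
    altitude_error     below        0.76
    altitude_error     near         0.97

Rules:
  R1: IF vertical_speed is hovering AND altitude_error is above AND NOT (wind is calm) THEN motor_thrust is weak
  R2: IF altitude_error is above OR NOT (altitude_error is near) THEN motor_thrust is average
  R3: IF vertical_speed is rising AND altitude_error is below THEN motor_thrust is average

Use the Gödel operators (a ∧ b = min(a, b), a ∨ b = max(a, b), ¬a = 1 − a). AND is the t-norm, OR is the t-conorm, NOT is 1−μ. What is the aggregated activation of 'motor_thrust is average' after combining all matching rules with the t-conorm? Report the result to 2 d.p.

R1: hovering=0.14, above=0.97, ¬calm=1−0.93=0.07; AND[min(a, b)] → w = 0.07
R2: above=0.97, ¬near=1−0.97=0.03; OR[max(a, b)] → w = 0.97
R3: rising=0.51, below=0.76; AND[min(a, b)] → w = 0.51
Rules with consequent 'average': {R2, R3} → strengths 0.97, 0.51
Aggregate via t-conorm [max(a, b)]: 0.97

0.97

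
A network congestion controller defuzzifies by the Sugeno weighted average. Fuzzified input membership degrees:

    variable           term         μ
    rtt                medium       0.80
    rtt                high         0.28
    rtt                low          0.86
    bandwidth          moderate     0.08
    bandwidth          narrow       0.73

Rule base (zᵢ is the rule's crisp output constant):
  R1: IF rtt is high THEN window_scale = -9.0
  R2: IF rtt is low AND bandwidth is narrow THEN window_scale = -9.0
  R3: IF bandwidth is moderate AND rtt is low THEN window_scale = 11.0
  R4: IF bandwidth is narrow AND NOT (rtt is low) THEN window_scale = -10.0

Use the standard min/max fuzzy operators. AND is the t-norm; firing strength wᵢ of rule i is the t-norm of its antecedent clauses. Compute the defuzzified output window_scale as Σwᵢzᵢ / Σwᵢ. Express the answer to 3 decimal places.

R1 (z=-9.0): high=0.28 → w = 0.28
R2 (z=-9.0): low=0.86, narrow=0.73; AND[min(a, b)] → w = 0.73
R3 (z=11.0): moderate=0.08, low=0.86; AND[min(a, b)] → w = 0.08
R4 (z=-10.0): narrow=0.73, ¬low=1−0.86=0.14; AND[min(a, b)] → w = 0.14
Weighted average = (0.28·-9.0 + 0.73·-9.0 + 0.08·11.0 + 0.14·-10.0) / (0.28 + 0.73 + 0.08 + 0.14)
  = -9.6100 / 1.2300 = -7.813

-7.813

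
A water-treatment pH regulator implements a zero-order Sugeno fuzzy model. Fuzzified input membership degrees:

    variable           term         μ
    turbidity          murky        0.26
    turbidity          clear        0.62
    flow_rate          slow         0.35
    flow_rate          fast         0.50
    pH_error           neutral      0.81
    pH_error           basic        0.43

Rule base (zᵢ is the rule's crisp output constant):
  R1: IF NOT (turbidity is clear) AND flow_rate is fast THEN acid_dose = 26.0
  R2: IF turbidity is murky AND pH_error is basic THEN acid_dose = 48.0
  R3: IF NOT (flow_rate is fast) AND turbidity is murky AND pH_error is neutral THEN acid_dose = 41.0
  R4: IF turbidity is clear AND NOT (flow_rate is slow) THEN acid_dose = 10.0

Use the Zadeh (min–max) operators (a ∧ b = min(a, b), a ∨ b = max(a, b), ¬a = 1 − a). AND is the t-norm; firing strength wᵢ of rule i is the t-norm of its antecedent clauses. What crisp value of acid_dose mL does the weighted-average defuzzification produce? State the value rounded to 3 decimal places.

R1 (z=26.0): ¬clear=1−0.62=0.38, fast=0.50; AND[min(a, b)] → w = 0.38
R2 (z=48.0): murky=0.26, basic=0.43; AND[min(a, b)] → w = 0.26
R3 (z=41.0): ¬fast=1−0.50=0.50, murky=0.26, neutral=0.81; AND[min(a, b)] → w = 0.26
R4 (z=10.0): clear=0.62, ¬slow=1−0.35=0.65; AND[min(a, b)] → w = 0.62
Weighted average = (0.38·26.0 + 0.26·48.0 + 0.26·41.0 + 0.62·10.0) / (0.38 + 0.26 + 0.26 + 0.62)
  = 39.2200 / 1.5200 = 25.803

25.803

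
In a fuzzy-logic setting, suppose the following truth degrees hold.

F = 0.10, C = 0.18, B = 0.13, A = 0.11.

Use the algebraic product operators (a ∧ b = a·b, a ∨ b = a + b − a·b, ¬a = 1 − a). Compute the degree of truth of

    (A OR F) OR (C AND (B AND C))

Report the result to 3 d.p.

A OR F = a + b − a·b on (0.1100, 0.1000) = 0.1990
B AND C = a·b on (0.1300, 0.1800) = 0.0234
C AND (B AND C) = a·b on (0.1800, 0.0234) = 0.0042
(A OR F) OR (C AND (B AND C)) = a + b − a·b on (0.1990, 0.0042) = 0.2024

0.202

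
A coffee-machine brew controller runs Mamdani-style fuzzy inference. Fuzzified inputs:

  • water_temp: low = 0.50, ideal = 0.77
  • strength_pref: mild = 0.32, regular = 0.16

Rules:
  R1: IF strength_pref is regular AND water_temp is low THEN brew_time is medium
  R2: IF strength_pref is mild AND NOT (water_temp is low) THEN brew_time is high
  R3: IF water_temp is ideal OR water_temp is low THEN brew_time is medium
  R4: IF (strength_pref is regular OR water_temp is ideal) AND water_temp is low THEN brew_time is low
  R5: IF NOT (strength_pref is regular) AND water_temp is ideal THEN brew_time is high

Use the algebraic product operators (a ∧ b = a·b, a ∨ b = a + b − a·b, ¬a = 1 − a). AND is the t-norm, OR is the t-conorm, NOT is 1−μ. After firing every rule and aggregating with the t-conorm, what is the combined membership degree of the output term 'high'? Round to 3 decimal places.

R1: regular=0.16, low=0.50; AND[a·b] → w = 0.0800
R2: mild=0.32, ¬low=1−0.50=0.50; AND[a·b] → w = 0.1600
R3: ideal=0.77, low=0.50; OR[a + b − a·b] → w = 0.8850
R4: (regular=0.16 OR ideal=0.77) = 0.8068; AND[a·b] with low=0.50 → w = 0.4034
R5: ¬regular=1−0.16=0.84, ideal=0.77; AND[a·b] → w = 0.6468
Rules with consequent 'high': {R2, R5} → strengths 0.1600, 0.6468
Aggregate via t-conorm [a + b − a·b]: 0.7033

0.703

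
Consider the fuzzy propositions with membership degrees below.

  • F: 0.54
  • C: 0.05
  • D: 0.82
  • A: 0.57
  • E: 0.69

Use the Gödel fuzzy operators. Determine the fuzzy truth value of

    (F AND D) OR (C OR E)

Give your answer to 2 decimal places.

0.69

F AND D = min(a, b) on (0.54, 0.82) = 0.54
C OR E = max(a, b) on (0.05, 0.69) = 0.69
(F AND D) OR (C OR E) = max(a, b) on (0.54, 0.69) = 0.69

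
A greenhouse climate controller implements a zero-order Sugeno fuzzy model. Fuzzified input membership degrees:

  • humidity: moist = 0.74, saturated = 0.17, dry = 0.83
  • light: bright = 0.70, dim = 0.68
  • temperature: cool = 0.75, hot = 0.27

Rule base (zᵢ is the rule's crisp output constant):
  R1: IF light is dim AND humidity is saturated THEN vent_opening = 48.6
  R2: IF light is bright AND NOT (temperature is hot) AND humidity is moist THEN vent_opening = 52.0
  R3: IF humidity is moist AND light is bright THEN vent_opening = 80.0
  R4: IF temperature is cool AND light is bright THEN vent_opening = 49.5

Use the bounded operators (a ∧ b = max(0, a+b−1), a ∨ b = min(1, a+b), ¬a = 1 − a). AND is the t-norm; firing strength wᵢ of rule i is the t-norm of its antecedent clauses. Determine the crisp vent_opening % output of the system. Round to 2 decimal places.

62.56

R1 (z=48.6): dim=0.68, saturated=0.17; AND[max(0, a+b−1)] → w = 0.00
R2 (z=52.0): bright=0.70, ¬hot=1−0.27=0.73, moist=0.74; AND[max(0, a+b−1)] → w = 0.17
R3 (z=80.0): moist=0.74, bright=0.70; AND[max(0, a+b−1)] → w = 0.44
R4 (z=49.5): cool=0.75, bright=0.70; AND[max(0, a+b−1)] → w = 0.45
Weighted average = (0.00·48.6 + 0.17·52.0 + 0.44·80.0 + 0.45·49.5) / (0.00 + 0.17 + 0.44 + 0.45)
  = 66.3150 / 1.0600 = 62.56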